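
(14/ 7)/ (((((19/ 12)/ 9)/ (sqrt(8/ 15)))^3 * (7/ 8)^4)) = 18345885696 * sqrt(30)/ 411711475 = 244.07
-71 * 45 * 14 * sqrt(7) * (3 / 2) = -67095 * sqrt(7) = -177516.68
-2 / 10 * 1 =-0.20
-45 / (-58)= 45 / 58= 0.78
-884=-884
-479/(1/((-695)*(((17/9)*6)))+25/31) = -594.05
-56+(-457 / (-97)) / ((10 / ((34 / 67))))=-1811951 / 32495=-55.76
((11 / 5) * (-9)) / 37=-99 / 185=-0.54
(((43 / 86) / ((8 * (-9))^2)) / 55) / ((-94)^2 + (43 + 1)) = 1 / 5063731200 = 0.00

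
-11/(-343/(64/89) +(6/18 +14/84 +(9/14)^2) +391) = 3136/24253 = 0.13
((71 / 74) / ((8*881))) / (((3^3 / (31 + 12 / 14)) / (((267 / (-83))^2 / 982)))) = 125413193 / 74094262974816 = 0.00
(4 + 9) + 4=17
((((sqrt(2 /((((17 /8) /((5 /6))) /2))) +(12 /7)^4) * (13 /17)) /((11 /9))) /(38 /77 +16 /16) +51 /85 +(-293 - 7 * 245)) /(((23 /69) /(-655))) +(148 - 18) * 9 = 528217677327 /134113 - 429156 * sqrt(255) /6647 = 3937570.60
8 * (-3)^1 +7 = -17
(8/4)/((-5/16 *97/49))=-1568/485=-3.23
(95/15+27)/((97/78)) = 2600/97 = 26.80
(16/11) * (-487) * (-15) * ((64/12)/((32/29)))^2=8191340/33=248222.42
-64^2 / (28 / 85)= -87040 / 7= -12434.29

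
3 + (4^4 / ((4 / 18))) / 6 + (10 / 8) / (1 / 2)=395 / 2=197.50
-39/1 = -39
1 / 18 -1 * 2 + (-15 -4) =-377 / 18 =-20.94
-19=-19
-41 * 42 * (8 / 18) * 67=-153832 / 3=-51277.33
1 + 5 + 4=10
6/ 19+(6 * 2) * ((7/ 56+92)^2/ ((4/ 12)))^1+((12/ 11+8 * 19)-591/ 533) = 544838022269/ 1782352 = 305684.86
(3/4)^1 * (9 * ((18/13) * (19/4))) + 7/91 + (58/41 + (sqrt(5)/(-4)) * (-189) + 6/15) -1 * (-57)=2202053/21320 + 189 * sqrt(5)/4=208.94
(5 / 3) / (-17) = -5 / 51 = -0.10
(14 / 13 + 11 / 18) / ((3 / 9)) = 395 / 78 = 5.06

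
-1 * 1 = -1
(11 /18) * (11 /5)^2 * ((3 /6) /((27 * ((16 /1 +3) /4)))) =1331 /115425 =0.01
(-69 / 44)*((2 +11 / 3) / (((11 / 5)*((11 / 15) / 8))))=-58650 / 1331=-44.06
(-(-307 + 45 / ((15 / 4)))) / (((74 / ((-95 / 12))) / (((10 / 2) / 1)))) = -140125 / 888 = -157.80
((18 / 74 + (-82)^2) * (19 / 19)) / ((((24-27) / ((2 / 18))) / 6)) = -497594 / 333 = -1494.28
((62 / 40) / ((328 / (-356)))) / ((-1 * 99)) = 2759 / 162360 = 0.02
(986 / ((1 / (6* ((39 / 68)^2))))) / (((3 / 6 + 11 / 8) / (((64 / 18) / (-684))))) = -78416 / 14535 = -5.39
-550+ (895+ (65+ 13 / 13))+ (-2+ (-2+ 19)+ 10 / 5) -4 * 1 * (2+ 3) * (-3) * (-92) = -5092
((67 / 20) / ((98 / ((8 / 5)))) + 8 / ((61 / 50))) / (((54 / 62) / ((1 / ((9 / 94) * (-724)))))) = -719884759 / 6573259350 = -0.11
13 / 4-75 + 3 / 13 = -3719 / 52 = -71.52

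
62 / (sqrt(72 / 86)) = 31 * sqrt(43) / 3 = 67.76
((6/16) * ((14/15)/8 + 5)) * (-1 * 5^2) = -47.97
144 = 144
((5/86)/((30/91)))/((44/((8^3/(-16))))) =-182/1419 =-0.13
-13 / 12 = -1.08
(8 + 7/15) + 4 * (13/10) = 41/3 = 13.67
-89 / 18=-4.94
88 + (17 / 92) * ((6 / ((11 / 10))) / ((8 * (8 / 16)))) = 88.25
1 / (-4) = -1 / 4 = -0.25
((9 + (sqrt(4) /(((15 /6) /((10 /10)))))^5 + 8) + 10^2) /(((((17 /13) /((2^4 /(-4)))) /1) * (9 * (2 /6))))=-19065748 /159375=-119.63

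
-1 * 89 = -89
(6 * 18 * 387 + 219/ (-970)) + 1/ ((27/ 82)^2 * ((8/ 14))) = 29566459819/ 707130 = 41811.92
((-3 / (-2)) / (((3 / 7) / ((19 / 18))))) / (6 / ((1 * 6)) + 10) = 0.34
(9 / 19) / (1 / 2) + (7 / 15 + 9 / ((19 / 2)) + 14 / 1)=4663 / 285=16.36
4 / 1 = 4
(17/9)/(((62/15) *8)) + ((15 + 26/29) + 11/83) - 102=-307710221/3581616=-85.91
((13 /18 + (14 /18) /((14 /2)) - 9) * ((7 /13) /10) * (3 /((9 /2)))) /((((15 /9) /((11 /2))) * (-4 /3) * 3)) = 3773 /15600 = 0.24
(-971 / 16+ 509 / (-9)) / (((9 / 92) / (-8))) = 776618 / 81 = 9587.88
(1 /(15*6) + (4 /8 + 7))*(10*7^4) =1623076 /9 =180341.78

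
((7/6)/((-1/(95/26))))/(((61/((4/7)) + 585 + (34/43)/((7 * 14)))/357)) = -166737445/75791781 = -2.20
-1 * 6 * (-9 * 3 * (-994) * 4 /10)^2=-17286677856 /25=-691467114.24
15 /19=0.79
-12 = -12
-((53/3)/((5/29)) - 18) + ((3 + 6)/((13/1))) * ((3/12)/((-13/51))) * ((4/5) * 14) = -233401/2535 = -92.07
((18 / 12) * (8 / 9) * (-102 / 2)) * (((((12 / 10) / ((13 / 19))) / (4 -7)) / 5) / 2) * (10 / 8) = 323 / 65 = 4.97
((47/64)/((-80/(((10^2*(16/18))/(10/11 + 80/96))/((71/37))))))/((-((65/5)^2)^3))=19129/378344596656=0.00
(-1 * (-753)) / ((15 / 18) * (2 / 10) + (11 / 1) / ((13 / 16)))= 58734 / 1069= 54.94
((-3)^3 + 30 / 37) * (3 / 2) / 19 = -153 / 74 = -2.07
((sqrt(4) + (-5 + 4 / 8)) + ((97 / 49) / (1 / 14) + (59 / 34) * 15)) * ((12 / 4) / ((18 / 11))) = 33539 / 357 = 93.95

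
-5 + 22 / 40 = -89 / 20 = -4.45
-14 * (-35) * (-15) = -7350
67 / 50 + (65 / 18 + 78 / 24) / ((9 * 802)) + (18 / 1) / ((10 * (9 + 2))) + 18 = 1393762673 / 71458200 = 19.50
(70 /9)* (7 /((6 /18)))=490 /3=163.33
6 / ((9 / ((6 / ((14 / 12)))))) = 24 / 7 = 3.43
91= 91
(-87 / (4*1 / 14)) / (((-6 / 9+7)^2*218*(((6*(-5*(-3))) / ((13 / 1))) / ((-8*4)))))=0.16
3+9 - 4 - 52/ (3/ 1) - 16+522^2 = 817376/ 3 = 272458.67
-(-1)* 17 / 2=17 / 2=8.50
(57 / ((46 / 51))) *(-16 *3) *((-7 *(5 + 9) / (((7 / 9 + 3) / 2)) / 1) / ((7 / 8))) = 4136832 / 23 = 179862.26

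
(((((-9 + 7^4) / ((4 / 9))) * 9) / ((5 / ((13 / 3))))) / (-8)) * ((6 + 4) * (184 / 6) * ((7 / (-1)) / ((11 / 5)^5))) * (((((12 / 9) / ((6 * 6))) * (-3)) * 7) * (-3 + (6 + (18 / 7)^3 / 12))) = -846515718750 / 1127357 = -750885.23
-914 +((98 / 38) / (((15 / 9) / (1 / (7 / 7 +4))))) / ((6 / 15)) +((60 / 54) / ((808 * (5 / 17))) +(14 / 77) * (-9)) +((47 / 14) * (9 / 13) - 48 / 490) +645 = -647764721431 / 2420357940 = -267.63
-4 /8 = -1 /2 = -0.50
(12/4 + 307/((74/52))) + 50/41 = 333663/1517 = 219.95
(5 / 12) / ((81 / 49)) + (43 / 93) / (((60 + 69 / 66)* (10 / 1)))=51153677 / 202336380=0.25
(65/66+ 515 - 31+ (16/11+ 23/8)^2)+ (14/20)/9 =175566869/348480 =503.81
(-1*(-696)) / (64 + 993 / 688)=478848 / 45025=10.64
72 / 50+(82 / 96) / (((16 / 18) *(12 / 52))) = 17933 / 3200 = 5.60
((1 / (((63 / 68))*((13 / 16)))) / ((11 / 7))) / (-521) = -1088 / 670527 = -0.00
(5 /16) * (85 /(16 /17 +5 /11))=79475 /4176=19.03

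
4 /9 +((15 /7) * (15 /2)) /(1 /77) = 22283 /18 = 1237.94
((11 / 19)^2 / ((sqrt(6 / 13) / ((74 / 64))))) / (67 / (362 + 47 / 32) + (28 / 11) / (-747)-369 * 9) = -47541724131 * sqrt(78) / 2444226669937216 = -0.00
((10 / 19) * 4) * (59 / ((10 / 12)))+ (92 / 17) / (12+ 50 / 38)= 149.46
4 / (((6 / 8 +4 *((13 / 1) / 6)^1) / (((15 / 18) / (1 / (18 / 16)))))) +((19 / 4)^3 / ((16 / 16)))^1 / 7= 795227 / 50624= 15.71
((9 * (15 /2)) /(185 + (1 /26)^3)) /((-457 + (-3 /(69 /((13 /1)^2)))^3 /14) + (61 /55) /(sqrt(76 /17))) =-480108041684909625487500 /638630497238182127944636289 - 28872170743765248900 * sqrt(323) /638630497238182127944636289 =-0.00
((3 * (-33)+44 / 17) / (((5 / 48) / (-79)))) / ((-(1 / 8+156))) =-49720704 / 106165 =-468.33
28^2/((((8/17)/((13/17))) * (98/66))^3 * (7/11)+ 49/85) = 1181145691440/1599930119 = 738.25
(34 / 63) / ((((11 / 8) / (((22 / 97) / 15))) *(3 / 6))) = 1088 / 91665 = 0.01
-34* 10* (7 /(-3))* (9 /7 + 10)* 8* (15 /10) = 107440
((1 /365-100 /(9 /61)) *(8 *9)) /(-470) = 8905964 /85775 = 103.83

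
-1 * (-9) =9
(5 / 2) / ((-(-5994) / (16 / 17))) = 20 / 50949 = 0.00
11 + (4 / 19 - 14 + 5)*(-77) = 13068 / 19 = 687.79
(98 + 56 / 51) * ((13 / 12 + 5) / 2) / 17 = 184471 / 10404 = 17.73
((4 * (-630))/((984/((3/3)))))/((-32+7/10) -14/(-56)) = 700/8487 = 0.08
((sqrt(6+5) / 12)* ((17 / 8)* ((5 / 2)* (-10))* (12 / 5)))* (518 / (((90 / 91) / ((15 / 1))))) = -2003365* sqrt(11) / 24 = -276850.42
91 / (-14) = -13 / 2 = -6.50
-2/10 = -1/5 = -0.20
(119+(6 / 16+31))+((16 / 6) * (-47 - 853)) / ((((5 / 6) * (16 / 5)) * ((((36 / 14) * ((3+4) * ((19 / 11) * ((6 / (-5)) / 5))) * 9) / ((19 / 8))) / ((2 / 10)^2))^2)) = 252569231 / 1679616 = 150.37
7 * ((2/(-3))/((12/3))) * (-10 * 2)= 70/3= 23.33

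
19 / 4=4.75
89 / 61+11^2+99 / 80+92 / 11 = 132.06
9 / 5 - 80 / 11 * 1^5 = -5.47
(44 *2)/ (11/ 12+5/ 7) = 7392/ 137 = 53.96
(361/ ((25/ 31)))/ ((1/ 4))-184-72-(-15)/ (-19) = 728541/ 475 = 1533.77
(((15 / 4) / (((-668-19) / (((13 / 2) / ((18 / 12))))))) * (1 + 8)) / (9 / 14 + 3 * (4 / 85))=-0.27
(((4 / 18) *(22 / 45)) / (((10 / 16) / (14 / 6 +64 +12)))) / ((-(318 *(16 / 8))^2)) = -1034 / 30716415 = -0.00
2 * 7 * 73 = 1022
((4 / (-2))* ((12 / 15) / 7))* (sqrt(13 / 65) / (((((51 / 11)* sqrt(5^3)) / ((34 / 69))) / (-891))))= 17424 / 20125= 0.87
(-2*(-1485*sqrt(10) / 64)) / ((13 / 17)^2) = 429165*sqrt(10) / 5408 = 250.95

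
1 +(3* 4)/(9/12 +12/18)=161/17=9.47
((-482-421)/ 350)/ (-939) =43/ 15650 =0.00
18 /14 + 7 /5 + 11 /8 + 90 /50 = 5.86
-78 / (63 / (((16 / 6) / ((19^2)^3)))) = -208 / 2963890503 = -0.00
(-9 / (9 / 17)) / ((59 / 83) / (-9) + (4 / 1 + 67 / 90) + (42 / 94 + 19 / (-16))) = -15916080 / 3674527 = -4.33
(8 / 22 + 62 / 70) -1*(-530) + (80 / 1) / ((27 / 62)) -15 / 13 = 96459256 / 135135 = 713.80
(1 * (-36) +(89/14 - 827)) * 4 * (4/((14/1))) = -47972/49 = -979.02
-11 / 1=-11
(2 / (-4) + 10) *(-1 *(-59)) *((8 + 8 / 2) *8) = 53808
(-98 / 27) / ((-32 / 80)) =245 / 27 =9.07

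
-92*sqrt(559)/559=-3.89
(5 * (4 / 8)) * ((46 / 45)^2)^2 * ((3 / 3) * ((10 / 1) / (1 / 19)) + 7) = 441029416 / 820125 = 537.76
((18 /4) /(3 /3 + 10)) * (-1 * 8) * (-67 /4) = 603 /11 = 54.82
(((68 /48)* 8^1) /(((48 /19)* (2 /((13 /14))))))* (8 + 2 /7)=121771 /7056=17.26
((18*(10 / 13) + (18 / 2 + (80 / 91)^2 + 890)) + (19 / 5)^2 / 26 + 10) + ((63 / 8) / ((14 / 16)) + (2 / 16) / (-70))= 3091040941 / 3312400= 933.17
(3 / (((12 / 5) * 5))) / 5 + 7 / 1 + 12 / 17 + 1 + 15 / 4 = 1063 / 85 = 12.51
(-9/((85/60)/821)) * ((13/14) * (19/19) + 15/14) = -177336/17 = -10431.53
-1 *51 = -51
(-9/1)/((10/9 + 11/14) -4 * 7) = 1134/3289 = 0.34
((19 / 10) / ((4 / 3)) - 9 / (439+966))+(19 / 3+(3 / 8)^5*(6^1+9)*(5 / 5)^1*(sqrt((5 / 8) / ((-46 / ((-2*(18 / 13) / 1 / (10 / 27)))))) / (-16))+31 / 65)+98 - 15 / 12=46018529 / 438360 - 32805*sqrt(1794) / 627048448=104.98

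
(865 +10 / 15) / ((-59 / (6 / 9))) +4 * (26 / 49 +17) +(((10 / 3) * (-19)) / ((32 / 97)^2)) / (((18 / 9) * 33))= 5033485945 / 97692672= 51.52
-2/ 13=-0.15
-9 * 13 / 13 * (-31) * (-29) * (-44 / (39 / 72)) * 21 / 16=862625.08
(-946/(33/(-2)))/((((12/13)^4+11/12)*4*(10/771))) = 1893765666/2815015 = 672.74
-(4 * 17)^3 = -314432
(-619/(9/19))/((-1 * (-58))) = -11761/522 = -22.53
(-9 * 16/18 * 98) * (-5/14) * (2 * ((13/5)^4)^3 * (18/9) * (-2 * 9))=-93937879213843392/48828125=-1923847766.30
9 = 9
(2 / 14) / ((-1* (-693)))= 0.00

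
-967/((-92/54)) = 26109/46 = 567.59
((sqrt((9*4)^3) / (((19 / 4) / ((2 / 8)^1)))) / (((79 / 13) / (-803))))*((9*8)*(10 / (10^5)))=-10146708 / 938125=-10.82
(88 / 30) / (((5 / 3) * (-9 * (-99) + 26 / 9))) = 396 / 201125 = 0.00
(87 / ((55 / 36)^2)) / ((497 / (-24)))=-2706048 / 1503425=-1.80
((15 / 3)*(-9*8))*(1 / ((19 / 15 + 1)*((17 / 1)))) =-2700 / 289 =-9.34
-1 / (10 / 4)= -2 / 5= -0.40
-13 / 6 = -2.17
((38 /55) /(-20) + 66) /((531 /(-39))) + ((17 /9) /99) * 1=-12684481 /2628450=-4.83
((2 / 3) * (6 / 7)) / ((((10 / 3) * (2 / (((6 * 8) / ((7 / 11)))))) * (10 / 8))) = 6336 / 1225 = 5.17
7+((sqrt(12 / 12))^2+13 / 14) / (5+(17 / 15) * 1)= 9421 / 1288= 7.31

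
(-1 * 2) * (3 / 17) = -6 / 17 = -0.35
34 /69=0.49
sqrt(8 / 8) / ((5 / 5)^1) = 1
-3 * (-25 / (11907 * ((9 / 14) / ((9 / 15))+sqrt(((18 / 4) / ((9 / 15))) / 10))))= 125 / 7371 - 25 * sqrt(3) / 3159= 0.00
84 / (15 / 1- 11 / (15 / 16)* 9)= -140 / 151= -0.93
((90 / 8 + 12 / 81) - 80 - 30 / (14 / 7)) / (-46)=9029 / 4968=1.82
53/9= 5.89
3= 3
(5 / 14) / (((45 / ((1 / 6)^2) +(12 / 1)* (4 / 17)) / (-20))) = -425 / 96558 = -0.00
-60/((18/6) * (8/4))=-10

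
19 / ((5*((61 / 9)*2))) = 171 / 610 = 0.28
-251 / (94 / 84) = -10542 / 47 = -224.30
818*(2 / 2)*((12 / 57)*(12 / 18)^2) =13088 / 171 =76.54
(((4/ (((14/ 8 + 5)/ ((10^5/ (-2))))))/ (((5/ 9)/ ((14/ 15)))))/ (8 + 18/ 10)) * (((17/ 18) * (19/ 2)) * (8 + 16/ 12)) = -103360000/ 243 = -425349.79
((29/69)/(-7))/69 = -29/33327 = -0.00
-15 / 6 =-5 / 2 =-2.50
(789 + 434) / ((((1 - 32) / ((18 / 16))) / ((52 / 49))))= -143091 / 3038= -47.10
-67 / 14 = -4.79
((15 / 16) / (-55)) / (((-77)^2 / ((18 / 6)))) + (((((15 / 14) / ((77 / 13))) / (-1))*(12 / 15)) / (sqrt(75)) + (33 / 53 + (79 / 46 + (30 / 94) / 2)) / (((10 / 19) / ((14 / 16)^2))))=869553146821 / 239141898688 -26*sqrt(3) / 2695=3.62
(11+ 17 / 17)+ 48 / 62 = 12.77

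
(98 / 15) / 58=49 / 435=0.11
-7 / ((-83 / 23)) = 161 / 83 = 1.94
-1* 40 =-40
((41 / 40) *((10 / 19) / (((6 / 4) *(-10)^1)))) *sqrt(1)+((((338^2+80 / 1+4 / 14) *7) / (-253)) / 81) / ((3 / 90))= -3041119357 / 2595780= -1171.56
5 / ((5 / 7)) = 7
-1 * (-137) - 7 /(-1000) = 137007 /1000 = 137.01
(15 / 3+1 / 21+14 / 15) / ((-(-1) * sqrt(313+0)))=628 * sqrt(313) / 32865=0.34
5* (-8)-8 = -48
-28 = -28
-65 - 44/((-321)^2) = -6697709/103041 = -65.00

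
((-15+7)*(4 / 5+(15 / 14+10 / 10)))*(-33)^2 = -875556 / 35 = -25015.89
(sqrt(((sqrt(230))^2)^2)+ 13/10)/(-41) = -2313/410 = -5.64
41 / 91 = 0.45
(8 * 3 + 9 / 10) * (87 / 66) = 7221 / 220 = 32.82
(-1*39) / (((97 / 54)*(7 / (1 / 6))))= -351 / 679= -0.52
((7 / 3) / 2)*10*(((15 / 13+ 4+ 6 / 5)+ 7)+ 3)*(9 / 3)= 7441 / 13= 572.38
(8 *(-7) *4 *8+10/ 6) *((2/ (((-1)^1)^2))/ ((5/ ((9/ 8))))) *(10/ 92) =-16113/ 184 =-87.57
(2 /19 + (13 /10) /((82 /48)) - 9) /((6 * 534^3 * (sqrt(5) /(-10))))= 31681 * sqrt(5) /1779313557240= 0.00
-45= -45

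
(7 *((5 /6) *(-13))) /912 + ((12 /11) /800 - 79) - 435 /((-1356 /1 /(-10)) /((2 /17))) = -229694346433 /2890720800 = -79.46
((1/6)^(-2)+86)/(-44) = -2.77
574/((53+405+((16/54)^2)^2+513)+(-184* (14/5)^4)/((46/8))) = -190654458750/330785981717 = -0.58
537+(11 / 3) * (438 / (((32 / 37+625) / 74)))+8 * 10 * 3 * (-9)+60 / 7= -230916661 / 162099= -1424.54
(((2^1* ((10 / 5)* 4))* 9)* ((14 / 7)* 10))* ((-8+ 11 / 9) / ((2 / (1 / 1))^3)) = -2440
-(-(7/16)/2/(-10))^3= -0.00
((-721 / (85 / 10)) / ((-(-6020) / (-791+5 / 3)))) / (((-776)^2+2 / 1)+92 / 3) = 0.00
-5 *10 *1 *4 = -200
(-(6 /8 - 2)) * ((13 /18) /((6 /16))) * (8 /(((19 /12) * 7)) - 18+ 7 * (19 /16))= -1240135 /57456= -21.58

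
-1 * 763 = -763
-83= -83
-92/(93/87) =-2668/31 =-86.06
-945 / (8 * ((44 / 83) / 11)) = -78435 / 32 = -2451.09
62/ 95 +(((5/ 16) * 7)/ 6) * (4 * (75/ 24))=5.21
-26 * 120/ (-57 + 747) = -104/ 23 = -4.52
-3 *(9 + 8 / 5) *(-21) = 3339 / 5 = 667.80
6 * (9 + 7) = 96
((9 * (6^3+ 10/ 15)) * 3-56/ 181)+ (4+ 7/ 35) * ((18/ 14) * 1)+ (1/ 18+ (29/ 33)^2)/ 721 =2773666045127/ 473718630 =5855.09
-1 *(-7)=7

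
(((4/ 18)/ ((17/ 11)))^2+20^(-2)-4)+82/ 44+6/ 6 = -114657901/ 102999600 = -1.11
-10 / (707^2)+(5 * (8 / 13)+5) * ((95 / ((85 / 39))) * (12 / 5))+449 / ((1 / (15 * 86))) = 4928977998796 / 8497433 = 580054.94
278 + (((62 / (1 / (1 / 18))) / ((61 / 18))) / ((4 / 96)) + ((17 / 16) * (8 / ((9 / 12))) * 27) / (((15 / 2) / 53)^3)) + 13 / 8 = 19816972847 / 183000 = 108289.47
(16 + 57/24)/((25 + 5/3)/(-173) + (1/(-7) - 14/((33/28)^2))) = -193860513/109468904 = -1.77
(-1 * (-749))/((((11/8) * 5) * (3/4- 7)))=-17.43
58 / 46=1.26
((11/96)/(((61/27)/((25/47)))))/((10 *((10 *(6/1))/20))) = 0.00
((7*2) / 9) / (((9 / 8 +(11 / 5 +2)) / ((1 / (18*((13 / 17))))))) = 4760 / 224289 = 0.02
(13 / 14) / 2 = 13 / 28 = 0.46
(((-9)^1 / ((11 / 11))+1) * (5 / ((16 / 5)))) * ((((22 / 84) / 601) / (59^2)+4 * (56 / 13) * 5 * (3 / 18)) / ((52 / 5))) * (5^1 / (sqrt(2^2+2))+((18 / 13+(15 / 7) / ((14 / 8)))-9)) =47155506151125 / 427533985424-3417065663125 * sqrt(6) / 237593455008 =75.07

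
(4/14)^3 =8/343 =0.02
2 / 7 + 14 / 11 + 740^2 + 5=42165705 / 77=547606.56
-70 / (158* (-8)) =35 / 632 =0.06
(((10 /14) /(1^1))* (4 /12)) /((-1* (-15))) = 1 /63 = 0.02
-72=-72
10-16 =-6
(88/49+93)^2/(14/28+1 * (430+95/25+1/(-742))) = 20.69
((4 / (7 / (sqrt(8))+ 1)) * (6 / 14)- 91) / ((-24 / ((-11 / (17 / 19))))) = -5478517 / 117096+ 209 * sqrt(2) / 697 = -46.36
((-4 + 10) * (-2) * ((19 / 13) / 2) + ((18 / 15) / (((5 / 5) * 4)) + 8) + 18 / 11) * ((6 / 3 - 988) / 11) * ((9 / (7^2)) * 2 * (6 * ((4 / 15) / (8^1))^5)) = -822817 / 86711625000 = -0.00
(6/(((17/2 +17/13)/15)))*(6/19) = 936/323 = 2.90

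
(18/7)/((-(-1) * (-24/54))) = -81/14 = -5.79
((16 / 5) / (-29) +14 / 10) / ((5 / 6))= 1122 / 725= 1.55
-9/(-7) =9/7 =1.29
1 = 1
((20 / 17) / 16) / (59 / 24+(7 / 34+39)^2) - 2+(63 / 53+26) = 2851134201 / 113190881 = 25.19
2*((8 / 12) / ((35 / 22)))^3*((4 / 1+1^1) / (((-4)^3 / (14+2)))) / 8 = -5324 / 231525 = -0.02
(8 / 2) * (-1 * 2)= -8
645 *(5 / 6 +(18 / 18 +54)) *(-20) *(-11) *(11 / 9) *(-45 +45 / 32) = -6754144375 / 16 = -422134023.44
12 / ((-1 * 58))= -6 / 29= -0.21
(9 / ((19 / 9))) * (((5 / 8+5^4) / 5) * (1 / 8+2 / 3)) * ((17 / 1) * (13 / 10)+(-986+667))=-80243163 / 640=-125379.94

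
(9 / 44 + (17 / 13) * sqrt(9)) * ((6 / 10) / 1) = 7083 / 2860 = 2.48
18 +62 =80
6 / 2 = 3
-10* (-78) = 780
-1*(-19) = 19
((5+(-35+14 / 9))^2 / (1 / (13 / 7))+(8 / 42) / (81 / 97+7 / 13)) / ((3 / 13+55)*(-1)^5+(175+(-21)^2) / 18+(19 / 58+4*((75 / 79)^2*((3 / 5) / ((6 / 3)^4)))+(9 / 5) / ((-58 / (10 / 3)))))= -3472216398190748 / 47712262687929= -72.77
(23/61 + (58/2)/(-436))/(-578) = -8259/15372488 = -0.00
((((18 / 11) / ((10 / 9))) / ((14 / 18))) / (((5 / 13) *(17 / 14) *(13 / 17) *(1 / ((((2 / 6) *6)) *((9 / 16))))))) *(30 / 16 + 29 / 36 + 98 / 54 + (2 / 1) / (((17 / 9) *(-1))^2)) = 76693473 / 2543200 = 30.16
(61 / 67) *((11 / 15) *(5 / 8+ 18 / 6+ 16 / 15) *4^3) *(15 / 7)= 3022184 / 7035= 429.59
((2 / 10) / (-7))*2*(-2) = 4 / 35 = 0.11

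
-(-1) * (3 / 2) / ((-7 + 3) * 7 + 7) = -1 / 14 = -0.07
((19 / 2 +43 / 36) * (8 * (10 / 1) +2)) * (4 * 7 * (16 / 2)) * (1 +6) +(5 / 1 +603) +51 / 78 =321903865 / 234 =1375657.54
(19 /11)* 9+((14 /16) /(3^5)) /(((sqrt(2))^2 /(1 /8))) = 5318861 /342144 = 15.55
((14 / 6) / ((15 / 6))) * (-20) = -56 / 3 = -18.67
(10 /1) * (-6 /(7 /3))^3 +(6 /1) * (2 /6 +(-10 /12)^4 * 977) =196995431 /74088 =2658.94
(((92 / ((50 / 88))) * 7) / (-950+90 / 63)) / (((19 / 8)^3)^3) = -1663897174016 / 3347884864457125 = -0.00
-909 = -909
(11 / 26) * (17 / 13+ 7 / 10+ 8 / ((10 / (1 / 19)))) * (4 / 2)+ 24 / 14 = 775171 / 224770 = 3.45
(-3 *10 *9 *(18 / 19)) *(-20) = 97200 / 19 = 5115.79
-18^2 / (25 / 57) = -18468 / 25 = -738.72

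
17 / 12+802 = 9641 / 12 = 803.42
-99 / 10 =-9.90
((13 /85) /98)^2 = 169 /69388900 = 0.00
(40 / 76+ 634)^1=12056 / 19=634.53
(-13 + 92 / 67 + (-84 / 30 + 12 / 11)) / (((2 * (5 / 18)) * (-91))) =442287 / 1676675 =0.26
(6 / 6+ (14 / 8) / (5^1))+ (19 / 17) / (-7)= 2833 / 2380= 1.19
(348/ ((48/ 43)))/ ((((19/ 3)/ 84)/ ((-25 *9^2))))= -159086025/ 19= -8372948.68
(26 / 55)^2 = 676 / 3025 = 0.22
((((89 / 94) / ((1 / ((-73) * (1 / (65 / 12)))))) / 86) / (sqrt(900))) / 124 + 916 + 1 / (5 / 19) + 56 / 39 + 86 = 492213802949 / 488677800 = 1007.24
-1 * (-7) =7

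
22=22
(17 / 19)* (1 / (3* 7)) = 17 / 399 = 0.04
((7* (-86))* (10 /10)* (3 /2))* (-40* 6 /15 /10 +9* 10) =-399126 /5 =-79825.20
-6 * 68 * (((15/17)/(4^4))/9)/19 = -5/608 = -0.01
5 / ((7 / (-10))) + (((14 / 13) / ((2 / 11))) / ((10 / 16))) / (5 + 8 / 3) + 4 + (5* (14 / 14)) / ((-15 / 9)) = -51349 / 10465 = -4.91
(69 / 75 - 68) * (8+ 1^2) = -15093 / 25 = -603.72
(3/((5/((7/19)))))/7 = 3/95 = 0.03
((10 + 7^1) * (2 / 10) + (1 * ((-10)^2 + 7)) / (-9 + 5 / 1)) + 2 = -427 / 20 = -21.35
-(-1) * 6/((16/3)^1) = 9/8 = 1.12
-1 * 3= -3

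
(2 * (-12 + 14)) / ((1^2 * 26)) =2 / 13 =0.15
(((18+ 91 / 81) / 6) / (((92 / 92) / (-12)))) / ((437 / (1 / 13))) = -3098 / 460161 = -0.01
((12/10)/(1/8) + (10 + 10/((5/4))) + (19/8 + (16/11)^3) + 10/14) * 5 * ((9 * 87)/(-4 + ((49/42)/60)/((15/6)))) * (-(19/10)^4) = 11556944037458181/26780784800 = 431538.66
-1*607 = -607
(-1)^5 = -1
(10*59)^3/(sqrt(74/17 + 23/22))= 205379000*sqrt(755106)/2019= 88394181.05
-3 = -3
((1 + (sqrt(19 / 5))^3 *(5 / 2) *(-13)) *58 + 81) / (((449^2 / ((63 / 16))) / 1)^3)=34756533 / 33561239651470544896 - 1791086661 *sqrt(95) / 167806198257352724480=-0.00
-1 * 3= -3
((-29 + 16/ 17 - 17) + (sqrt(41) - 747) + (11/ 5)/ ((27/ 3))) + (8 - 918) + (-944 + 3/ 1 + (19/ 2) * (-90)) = -2675828/ 765 + sqrt(41) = -3491.41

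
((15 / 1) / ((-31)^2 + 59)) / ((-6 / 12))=-1 / 34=-0.03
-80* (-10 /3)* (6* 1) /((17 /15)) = 1411.76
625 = 625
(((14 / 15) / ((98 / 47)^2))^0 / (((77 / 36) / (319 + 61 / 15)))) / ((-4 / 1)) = -14538 / 385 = -37.76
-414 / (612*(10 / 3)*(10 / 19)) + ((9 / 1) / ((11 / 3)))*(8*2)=1454379 / 37400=38.89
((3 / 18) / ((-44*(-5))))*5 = 1 / 264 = 0.00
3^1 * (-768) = -2304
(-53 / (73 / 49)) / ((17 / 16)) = -41552 / 1241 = -33.48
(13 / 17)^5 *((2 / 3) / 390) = 28561 / 63893565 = 0.00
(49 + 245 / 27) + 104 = 4376 / 27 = 162.07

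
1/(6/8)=1.33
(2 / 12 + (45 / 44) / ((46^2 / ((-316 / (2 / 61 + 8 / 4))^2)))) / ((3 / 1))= 3179809207 / 805256496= 3.95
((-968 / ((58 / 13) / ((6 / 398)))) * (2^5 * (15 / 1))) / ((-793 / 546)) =380540160 / 352031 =1080.98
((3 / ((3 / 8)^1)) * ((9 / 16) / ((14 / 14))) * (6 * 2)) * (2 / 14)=7.71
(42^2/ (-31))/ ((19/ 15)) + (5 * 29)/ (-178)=-4795285/ 104842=-45.74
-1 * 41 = -41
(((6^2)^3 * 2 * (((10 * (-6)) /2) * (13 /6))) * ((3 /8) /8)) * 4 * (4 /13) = -349920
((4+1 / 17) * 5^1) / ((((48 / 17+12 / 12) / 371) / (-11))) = -281589 / 13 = -21660.69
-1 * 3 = -3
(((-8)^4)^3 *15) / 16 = 64424509440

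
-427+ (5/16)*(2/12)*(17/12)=-491819/1152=-426.93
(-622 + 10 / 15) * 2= -3728 / 3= -1242.67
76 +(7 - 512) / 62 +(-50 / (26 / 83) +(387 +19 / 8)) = 959509 / 3224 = 297.61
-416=-416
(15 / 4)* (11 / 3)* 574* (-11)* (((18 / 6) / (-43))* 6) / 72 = 173635 / 344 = 504.75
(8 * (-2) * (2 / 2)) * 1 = -16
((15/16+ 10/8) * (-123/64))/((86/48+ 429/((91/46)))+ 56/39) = -0.02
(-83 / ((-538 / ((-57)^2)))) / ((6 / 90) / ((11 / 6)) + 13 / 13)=260205 / 538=483.65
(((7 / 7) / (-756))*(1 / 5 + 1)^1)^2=1 / 396900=0.00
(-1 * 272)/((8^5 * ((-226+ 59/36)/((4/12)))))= 51/4135424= 0.00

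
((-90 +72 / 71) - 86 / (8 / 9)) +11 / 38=-1000669 / 5396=-185.45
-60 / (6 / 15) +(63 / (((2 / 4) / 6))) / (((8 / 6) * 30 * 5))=-7311 / 50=-146.22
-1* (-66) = 66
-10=-10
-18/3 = -6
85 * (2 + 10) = 1020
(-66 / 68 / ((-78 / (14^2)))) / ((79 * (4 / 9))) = 4851 / 69836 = 0.07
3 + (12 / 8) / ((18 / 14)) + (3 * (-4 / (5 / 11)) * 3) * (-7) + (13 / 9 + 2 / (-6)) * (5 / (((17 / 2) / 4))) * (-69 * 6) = -267131 / 510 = -523.79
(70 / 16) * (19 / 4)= 665 / 32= 20.78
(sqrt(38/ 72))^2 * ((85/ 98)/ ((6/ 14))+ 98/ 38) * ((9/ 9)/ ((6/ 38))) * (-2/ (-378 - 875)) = 69787/ 2841804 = 0.02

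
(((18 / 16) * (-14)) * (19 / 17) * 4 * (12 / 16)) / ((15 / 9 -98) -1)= 10773 / 19856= 0.54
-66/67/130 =-33/4355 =-0.01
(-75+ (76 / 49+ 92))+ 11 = 1448 / 49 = 29.55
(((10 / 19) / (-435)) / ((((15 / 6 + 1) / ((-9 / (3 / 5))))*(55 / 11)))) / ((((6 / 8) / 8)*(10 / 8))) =512 / 57855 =0.01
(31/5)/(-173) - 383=-331326/865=-383.04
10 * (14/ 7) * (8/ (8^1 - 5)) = 160/ 3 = 53.33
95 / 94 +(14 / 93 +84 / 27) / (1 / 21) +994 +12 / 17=158156675 / 148614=1064.21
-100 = -100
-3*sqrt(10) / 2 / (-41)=3*sqrt(10) / 82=0.12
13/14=0.93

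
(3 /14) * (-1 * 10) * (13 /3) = -65 /7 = -9.29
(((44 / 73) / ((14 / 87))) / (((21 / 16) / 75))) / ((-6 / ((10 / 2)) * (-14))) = 12.74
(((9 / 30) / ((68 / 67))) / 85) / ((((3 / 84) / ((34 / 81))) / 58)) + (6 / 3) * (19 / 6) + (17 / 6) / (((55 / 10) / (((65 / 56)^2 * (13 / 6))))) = 8081213359 / 791683200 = 10.21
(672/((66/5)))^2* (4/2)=627200/121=5183.47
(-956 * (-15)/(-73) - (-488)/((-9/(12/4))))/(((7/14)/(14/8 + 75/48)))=-1042033/438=-2379.07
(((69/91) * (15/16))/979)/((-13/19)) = -19665/18530512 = -0.00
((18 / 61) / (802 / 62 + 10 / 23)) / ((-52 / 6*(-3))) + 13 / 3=98294948 / 22679007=4.33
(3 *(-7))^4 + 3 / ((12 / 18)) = 388971 / 2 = 194485.50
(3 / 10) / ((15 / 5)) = 1 / 10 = 0.10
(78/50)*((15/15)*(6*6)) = 1404/25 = 56.16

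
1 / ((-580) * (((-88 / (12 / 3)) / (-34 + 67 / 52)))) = -1701 / 663520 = -0.00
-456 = -456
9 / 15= 3 / 5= 0.60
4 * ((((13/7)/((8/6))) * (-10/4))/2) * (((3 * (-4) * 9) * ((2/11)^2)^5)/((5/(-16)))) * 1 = -17252352/181561972207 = -0.00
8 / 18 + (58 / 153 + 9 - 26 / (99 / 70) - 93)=-170926 / 1683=-101.56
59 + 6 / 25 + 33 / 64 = 95609 / 1600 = 59.76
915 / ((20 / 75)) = 13725 / 4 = 3431.25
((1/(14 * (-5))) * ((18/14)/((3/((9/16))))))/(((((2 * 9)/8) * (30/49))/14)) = -7/200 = -0.04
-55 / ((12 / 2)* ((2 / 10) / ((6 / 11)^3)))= -900 / 121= -7.44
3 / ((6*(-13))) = -1 / 26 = -0.04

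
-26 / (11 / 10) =-23.64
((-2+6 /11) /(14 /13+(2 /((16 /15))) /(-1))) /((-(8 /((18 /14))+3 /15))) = -74880 /263857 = -0.28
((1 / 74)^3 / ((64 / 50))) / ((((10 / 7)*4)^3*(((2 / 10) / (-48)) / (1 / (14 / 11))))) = -1617 / 829898752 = -0.00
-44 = -44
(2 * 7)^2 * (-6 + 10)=784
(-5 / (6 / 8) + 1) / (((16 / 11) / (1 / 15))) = -0.26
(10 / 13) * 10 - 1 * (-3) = 139 / 13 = 10.69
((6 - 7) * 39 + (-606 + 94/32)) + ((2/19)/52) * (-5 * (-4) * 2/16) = -2537411/3952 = -642.06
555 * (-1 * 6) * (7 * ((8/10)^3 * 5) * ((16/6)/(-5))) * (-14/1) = -11139072/25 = -445562.88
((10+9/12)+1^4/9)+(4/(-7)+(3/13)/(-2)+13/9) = 38063/3276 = 11.62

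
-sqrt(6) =-2.45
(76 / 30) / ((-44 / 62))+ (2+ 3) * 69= 56336 / 165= 341.43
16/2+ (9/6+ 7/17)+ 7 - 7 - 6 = 133/34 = 3.91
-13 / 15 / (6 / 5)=-13 / 18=-0.72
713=713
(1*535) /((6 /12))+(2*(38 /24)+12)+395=8881 /6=1480.17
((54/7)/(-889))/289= -54/1798447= -0.00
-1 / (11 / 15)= -15 / 11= -1.36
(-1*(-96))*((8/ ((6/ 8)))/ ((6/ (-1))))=-512/ 3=-170.67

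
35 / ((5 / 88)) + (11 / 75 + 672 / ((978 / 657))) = 13051193 / 12225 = 1067.58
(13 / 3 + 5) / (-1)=-28 / 3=-9.33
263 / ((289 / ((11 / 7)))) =2893 / 2023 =1.43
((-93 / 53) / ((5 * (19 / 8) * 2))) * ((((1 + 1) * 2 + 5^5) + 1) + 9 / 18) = -1164546 / 5035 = -231.29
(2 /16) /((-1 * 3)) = -1 /24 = -0.04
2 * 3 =6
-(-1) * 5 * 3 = 15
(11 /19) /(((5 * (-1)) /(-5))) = 11 /19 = 0.58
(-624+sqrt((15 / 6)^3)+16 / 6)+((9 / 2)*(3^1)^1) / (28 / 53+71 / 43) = -18332377 / 29802+5*sqrt(10) / 4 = -611.19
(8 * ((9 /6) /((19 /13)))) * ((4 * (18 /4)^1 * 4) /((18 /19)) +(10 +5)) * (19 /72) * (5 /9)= 5915 /54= 109.54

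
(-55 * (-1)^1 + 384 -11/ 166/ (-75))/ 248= 5465561/ 3087600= 1.77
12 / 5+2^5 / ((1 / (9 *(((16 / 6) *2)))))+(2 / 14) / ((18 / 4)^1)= 484606 / 315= 1538.43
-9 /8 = -1.12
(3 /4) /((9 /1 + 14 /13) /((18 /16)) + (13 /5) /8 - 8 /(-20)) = 3510 /45313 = 0.08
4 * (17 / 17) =4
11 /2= 5.50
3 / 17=0.18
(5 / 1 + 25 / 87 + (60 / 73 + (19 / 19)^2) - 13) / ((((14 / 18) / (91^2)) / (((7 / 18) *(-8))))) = 1239235088 / 6351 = 195124.40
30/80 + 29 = 235/8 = 29.38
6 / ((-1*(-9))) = 2 / 3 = 0.67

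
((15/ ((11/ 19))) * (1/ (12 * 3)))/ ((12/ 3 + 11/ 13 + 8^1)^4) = 2713295/ 102669114372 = 0.00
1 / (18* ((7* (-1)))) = -1 / 126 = -0.01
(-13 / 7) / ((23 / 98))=-182 / 23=-7.91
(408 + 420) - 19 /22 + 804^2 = 14239349 /22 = 647243.14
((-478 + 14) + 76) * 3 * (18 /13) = -20952 /13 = -1611.69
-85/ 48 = -1.77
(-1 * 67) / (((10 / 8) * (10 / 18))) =-96.48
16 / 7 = 2.29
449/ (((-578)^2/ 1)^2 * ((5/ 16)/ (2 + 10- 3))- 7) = 4041/ 34878787142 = 0.00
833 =833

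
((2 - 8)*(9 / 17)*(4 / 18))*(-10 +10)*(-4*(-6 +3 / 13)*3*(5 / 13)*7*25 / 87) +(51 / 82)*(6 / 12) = 51 / 164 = 0.31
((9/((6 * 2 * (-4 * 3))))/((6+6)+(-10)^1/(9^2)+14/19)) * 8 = -1539/38824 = -0.04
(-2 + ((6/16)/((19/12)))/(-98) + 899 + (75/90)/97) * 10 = 4860356195/541842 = 8970.06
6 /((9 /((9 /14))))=3 /7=0.43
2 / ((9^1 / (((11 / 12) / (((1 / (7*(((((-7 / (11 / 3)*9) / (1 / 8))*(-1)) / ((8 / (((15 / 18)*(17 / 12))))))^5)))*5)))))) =939626753585625 / 959512576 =979275.08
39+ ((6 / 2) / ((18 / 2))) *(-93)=8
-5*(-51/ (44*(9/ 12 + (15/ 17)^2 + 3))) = 4913/ 3839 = 1.28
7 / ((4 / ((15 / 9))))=35 / 12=2.92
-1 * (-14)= 14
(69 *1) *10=690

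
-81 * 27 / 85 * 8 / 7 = -17496 / 595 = -29.41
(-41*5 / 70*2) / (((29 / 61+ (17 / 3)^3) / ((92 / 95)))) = -1553121 / 49954135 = -0.03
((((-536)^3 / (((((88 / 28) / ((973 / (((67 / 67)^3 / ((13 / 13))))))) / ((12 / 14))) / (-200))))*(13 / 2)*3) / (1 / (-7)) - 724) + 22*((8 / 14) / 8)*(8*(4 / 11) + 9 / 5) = -61356575943975413 / 55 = -1115574108072280.24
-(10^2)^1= -100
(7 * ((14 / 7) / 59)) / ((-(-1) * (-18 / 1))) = -7 / 531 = -0.01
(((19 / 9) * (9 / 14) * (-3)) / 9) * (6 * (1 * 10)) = -190 / 7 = -27.14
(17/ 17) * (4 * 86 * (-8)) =-2752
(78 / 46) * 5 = 195 / 23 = 8.48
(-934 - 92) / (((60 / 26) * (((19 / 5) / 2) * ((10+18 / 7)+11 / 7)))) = -16.55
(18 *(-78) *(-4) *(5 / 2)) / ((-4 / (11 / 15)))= -2574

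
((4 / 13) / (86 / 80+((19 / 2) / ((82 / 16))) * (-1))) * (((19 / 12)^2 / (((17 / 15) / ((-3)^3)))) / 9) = 740050 / 282217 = 2.62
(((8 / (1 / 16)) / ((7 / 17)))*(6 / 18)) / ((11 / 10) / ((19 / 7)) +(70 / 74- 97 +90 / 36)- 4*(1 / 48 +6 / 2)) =-30594560 / 31070837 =-0.98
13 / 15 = 0.87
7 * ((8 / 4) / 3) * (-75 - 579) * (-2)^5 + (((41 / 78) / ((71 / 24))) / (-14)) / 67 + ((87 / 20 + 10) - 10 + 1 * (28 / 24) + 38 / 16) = 5073707050309 / 51946440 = 97671.89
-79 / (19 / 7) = -553 / 19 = -29.11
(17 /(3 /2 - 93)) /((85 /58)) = -116 /915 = -0.13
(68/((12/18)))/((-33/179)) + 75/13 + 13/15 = -1172536/2145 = -546.64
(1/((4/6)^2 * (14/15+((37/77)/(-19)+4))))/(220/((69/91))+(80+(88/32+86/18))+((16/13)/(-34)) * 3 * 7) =9035261235/7428602304583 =0.00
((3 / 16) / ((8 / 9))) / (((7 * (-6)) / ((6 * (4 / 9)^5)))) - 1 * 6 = -91862 / 15309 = -6.00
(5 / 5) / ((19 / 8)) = 8 / 19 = 0.42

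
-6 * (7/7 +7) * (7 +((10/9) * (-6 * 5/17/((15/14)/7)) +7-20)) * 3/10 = 270.87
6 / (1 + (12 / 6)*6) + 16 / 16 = 19 / 13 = 1.46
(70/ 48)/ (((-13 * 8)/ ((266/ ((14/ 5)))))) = -3325/ 2496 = -1.33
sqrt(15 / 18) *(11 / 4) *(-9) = -33 *sqrt(30) / 8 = -22.59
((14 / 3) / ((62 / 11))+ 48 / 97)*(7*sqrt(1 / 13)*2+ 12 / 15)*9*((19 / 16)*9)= 6121629 / 60140+ 42851403*sqrt(13) / 312728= 595.84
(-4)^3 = -64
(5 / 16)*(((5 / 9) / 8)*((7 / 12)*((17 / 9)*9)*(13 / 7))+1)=9845 / 13824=0.71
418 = 418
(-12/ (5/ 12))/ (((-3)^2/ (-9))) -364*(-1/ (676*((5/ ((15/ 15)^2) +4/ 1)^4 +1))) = 12284099/ 426530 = 28.80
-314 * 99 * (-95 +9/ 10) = 14625963/ 5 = 2925192.60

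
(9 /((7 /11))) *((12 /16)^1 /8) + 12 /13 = 6549 /2912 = 2.25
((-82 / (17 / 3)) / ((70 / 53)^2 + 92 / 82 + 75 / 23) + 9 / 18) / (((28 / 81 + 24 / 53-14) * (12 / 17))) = 490039918335 / 2452895605808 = 0.20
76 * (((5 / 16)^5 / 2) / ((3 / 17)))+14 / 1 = 23029471 / 1572864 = 14.64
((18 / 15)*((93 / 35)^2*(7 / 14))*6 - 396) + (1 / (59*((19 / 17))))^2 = -2852344591213 / 7696926125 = -370.58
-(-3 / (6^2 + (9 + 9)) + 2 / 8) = -0.19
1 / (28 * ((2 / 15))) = 15 / 56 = 0.27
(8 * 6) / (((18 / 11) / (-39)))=-1144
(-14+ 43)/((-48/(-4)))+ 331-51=3389/12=282.42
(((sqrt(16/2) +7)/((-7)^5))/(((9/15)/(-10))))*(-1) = -50/7203 - 100*sqrt(2)/50421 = -0.01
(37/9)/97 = 37/873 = 0.04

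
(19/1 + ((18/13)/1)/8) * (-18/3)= -2991/26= -115.04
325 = 325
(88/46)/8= 11/46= 0.24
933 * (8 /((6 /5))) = 6220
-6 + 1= -5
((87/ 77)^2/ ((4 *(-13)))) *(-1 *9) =68121/ 308308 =0.22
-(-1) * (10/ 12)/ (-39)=-5/ 234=-0.02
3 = 3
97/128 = 0.76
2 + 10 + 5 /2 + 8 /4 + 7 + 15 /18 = 73 /3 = 24.33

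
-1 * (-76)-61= 15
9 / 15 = 3 / 5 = 0.60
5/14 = 0.36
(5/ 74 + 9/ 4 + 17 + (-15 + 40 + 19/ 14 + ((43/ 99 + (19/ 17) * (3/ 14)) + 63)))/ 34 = 190658819/ 59281992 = 3.22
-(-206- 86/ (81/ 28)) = 19094/ 81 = 235.73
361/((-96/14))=-2527/48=-52.65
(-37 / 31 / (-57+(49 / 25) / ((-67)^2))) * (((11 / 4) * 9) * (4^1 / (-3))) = -137026725 / 198300056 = -0.69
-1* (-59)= 59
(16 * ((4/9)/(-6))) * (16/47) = -0.40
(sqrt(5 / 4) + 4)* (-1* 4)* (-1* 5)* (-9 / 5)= -184.25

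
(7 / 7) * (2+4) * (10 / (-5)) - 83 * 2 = -178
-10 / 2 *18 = -90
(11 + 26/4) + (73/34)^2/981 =19850959/1134036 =17.50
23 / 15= 1.53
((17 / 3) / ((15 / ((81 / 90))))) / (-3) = -17 / 150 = -0.11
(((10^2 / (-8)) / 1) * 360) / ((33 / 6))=-9000 / 11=-818.18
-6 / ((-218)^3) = 3 / 5180116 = 0.00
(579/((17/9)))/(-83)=-5211/1411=-3.69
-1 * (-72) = 72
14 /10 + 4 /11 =1.76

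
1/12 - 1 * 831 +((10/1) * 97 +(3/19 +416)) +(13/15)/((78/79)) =1901927/3420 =556.12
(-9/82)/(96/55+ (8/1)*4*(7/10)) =-495/108896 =-0.00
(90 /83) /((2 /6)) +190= 193.25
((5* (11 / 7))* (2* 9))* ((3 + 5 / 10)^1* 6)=2970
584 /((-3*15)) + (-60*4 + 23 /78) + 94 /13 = -287179 /1170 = -245.45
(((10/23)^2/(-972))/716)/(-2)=25/184079304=0.00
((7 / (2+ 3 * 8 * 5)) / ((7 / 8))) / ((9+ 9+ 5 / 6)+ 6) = 24 / 9089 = 0.00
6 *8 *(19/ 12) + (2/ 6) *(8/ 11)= 76.24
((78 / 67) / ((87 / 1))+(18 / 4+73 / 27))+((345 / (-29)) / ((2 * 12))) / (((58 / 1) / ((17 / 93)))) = 5444826487 / 754599024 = 7.22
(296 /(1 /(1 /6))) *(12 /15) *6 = 1184 /5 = 236.80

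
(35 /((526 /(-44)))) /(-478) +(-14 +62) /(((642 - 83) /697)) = 2103159007 /35137063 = 59.86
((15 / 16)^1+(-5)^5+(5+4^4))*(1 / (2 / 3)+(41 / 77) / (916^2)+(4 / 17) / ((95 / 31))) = -396663955383653 / 87865944320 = -4514.42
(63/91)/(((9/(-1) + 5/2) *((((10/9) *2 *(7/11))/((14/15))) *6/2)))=-99/4225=-0.02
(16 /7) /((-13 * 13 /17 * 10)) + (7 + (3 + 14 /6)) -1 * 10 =2.31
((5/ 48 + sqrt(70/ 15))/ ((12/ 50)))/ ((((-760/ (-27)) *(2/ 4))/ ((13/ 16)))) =975/ 38912 + 195 *sqrt(42)/ 2432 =0.54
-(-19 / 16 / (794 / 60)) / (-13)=-285 / 41288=-0.01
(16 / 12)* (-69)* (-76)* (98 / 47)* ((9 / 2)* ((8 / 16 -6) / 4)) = -4239774 / 47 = -90207.96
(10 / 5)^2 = 4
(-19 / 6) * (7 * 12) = -266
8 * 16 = 128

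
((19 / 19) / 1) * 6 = 6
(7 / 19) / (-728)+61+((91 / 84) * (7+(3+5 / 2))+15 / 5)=57458 / 741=77.54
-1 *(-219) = 219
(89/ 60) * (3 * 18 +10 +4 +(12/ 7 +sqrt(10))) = 89 * sqrt(10)/ 60 +10858/ 105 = 108.10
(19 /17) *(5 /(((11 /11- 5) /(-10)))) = 475 /34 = 13.97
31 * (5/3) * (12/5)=124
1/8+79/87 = 719/696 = 1.03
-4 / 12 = -1 / 3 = -0.33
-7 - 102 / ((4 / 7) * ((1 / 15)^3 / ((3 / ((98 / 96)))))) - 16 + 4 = -12393133 / 7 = -1770447.57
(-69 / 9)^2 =529 / 9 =58.78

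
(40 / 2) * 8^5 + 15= 655375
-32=-32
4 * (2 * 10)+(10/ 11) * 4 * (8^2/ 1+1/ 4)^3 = 84880005/ 88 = 964545.51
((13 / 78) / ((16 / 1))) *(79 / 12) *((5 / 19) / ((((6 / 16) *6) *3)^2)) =395 / 997272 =0.00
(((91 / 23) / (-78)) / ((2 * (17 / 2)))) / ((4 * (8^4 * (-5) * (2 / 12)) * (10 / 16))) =7 / 20019200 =0.00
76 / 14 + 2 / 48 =919 / 168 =5.47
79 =79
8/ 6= 4/ 3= 1.33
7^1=7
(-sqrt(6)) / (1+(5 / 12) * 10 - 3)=-6 * sqrt(6) / 13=-1.13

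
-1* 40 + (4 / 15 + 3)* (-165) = -579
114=114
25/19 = 1.32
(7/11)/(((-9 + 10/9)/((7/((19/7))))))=-3087/14839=-0.21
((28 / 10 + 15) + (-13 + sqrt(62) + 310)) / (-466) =-787 / 1165-sqrt(62) / 466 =-0.69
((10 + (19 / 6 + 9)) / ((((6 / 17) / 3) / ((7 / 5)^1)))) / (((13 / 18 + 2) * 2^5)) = 969 / 320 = 3.03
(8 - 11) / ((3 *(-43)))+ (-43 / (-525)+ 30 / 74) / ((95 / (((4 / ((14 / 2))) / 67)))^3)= 1718107649707572307 / 73878628936305440625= 0.02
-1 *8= -8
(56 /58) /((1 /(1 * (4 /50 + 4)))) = 2856 /725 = 3.94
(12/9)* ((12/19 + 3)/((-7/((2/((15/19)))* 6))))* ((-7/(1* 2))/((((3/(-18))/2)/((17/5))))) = -37536/25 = -1501.44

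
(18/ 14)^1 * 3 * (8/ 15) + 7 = 317/ 35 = 9.06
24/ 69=8/ 23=0.35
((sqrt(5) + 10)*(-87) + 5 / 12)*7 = -73045 / 12 - 609*sqrt(5) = -7448.85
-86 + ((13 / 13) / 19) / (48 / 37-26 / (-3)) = -1807093 / 21014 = -85.99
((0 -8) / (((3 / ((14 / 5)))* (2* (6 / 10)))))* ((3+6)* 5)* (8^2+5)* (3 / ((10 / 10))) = -57960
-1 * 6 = -6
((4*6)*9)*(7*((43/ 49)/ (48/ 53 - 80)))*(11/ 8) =-676863/ 29344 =-23.07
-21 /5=-4.20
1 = 1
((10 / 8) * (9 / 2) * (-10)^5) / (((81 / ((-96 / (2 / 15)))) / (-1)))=-5000000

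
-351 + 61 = -290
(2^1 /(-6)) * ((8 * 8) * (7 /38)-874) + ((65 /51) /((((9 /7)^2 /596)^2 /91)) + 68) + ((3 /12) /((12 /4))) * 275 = 383410426183649 /25430436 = 15076832.59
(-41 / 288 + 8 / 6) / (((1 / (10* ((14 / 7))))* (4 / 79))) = 135485 / 288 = 470.43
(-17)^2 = 289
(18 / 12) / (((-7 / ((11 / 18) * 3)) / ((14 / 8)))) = -11 / 16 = -0.69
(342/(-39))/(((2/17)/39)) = -2907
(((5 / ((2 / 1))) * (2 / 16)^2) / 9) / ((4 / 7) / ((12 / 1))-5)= -35 / 39936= -0.00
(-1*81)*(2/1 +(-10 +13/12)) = 2241/4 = 560.25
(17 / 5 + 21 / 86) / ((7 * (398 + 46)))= 1567 / 1336440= 0.00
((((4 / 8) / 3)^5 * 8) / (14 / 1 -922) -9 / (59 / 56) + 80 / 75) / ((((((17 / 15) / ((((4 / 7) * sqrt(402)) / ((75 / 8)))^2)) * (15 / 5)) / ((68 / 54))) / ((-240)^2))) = -8546359442735104 / 35880851475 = -238187.20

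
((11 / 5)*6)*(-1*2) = -132 / 5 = -26.40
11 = 11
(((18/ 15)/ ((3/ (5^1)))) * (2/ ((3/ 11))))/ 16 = 11/ 12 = 0.92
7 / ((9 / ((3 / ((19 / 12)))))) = 28 / 19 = 1.47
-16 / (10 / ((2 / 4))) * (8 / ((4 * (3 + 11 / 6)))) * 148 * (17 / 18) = -20128 / 435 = -46.27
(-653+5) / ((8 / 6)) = -486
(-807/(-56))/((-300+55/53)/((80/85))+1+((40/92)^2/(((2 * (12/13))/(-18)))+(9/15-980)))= -75419530/6792605141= -0.01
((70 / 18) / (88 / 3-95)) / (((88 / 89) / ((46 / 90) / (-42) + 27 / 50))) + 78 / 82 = 132360757 / 143932140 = 0.92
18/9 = 2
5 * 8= 40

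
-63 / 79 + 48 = 47.20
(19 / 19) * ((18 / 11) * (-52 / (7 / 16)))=-14976 / 77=-194.49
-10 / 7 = -1.43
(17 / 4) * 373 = 6341 / 4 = 1585.25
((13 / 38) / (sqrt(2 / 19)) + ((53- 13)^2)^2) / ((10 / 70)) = 91* sqrt(38) / 76 + 17920000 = 17920007.38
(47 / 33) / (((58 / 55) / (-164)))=-19270 / 87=-221.49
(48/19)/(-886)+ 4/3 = 33596/25251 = 1.33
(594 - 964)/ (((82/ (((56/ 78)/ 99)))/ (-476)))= 2465680/ 158301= 15.58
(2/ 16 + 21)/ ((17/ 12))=507/ 34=14.91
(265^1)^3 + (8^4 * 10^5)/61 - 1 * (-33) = 25324412.10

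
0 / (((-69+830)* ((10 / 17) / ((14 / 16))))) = 0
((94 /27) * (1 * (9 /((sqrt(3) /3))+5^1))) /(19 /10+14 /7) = 4700 /1053+940 * sqrt(3) /117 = 18.38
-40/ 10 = -4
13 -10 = 3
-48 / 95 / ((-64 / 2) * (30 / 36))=9 / 475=0.02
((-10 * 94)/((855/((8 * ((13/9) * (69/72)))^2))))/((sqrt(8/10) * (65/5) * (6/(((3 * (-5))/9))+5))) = -3232190 * sqrt(5)/872613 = -8.28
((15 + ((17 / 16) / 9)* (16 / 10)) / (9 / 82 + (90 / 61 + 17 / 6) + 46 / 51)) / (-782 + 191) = -0.00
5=5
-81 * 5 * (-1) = 405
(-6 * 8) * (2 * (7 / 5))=-672 / 5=-134.40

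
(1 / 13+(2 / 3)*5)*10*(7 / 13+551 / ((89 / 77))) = 16275.32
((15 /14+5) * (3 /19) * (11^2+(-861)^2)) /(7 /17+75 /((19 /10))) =123621195 /6937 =17820.56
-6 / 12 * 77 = -77 / 2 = -38.50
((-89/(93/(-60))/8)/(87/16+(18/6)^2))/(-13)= -3560/93093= -0.04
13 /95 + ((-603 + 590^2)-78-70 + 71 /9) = 296990257 /855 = 347357.03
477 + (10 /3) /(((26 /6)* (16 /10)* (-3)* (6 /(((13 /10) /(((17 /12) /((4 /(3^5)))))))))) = 5911456 /12393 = 477.00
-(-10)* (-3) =-30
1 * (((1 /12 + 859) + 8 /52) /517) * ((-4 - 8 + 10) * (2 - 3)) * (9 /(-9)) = -134041 /40326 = -3.32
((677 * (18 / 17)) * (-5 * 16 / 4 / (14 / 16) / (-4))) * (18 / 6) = 1462320 / 119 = 12288.40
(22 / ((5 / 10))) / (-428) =-11 / 107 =-0.10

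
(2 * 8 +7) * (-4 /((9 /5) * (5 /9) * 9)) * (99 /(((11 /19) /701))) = -1225348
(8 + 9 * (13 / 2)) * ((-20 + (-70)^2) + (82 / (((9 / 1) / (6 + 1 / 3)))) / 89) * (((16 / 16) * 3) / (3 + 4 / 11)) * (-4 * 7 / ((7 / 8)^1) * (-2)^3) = 2196269270272 / 29637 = 74105654.09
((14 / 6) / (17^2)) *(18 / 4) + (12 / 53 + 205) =6288019 / 30634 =205.26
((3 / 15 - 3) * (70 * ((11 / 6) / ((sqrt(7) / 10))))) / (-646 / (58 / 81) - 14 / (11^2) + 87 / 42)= 15130808 * sqrt(7) / 26534427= 1.51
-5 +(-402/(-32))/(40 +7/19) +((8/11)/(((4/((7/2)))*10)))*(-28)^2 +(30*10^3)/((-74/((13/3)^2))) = -566954632957/74920560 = -7567.41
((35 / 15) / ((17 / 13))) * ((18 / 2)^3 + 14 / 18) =597688 / 459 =1302.15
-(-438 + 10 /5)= 436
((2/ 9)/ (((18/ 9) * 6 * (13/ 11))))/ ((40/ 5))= 11/ 5616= 0.00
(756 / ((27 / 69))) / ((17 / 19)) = 2159.29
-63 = -63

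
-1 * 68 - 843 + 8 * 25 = -711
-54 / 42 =-9 / 7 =-1.29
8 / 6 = 4 / 3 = 1.33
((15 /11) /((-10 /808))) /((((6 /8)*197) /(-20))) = 32320 /2167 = 14.91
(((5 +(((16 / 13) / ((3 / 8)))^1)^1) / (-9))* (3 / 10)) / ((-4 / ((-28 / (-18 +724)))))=-2261 / 826020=-0.00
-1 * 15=-15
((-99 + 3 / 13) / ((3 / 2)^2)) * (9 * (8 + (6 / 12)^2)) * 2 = -84744 / 13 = -6518.77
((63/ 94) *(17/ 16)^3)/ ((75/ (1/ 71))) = 103173/ 683417600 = 0.00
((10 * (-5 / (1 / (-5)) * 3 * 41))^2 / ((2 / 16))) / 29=7564500000 / 29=260844827.59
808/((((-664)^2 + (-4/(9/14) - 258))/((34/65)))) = 123624/128884795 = 0.00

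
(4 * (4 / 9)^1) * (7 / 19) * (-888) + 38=-30986 / 57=-543.61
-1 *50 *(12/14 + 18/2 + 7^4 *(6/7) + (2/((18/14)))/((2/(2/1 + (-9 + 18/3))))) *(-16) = 104180800/63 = 1653663.49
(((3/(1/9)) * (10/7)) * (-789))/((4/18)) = -136947.86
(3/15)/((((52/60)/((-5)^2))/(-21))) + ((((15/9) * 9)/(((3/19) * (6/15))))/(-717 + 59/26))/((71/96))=-2085750375/17152109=-121.60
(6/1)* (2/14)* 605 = 3630/7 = 518.57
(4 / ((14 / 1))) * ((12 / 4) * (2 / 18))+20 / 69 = 62 / 161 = 0.39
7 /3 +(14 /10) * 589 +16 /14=86948 /105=828.08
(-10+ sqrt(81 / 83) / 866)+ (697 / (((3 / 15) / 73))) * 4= 9 * sqrt(83) / 71878+ 1017610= 1017610.00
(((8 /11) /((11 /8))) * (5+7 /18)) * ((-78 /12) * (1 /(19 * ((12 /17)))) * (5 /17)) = -25220 /62073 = -0.41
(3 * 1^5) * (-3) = -9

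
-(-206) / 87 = 206 / 87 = 2.37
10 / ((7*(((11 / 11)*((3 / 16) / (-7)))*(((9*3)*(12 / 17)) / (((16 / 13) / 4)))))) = -2720 / 3159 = -0.86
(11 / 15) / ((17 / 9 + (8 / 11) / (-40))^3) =88944075 / 794022776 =0.11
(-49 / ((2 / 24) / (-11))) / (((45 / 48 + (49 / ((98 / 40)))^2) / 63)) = 6519744 / 6415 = 1016.33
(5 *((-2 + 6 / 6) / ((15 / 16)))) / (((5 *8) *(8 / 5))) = -1 / 12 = -0.08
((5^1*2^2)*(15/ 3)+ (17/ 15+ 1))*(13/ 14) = 9958/ 105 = 94.84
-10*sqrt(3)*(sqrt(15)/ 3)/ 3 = -10*sqrt(5)/ 3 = -7.45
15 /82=0.18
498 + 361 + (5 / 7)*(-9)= 5968 / 7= 852.57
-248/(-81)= 248/81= 3.06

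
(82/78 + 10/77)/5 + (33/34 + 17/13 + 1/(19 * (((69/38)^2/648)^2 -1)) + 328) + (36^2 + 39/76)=48737004770332122571/29955594704255220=1626.98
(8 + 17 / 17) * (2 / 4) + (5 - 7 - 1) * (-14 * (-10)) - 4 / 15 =-12473 / 30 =-415.77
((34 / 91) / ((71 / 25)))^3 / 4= 153531250 / 269711350181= 0.00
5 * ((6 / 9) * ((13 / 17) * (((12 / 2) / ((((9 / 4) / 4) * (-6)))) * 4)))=-8320 / 459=-18.13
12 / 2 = 6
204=204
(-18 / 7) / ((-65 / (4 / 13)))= 72 / 5915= 0.01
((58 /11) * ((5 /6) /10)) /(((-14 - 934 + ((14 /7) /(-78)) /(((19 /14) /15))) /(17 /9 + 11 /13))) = -44080 /34782561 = -0.00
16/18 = 8/9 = 0.89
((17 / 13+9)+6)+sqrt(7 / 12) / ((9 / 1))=sqrt(21) / 54+212 / 13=16.39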